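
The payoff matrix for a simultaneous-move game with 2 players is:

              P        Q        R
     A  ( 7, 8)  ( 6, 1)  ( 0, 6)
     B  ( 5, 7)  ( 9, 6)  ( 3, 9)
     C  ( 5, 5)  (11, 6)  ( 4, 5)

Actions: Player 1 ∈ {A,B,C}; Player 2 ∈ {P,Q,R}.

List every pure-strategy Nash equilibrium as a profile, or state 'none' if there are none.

Nash profiles: (A,P), (C,Q)

(A,P): NE
(A,Q): not NE [P1→C gives 11>6; P2→P gives 8>1]
(A,R): not NE [P1→C gives 4>0; P2→P gives 8>6]
(B,P): not NE [P1→A gives 7>5; P2→R gives 9>7]
(B,Q): not NE [P1→C gives 11>9; P2→R gives 9>6]
(B,R): not NE [P1→C gives 4>3]
(C,P): not NE [P1→A gives 7>5; P2→Q gives 6>5]
(C,Q): NE
(C,R): not NE [P2→Q gives 6>5]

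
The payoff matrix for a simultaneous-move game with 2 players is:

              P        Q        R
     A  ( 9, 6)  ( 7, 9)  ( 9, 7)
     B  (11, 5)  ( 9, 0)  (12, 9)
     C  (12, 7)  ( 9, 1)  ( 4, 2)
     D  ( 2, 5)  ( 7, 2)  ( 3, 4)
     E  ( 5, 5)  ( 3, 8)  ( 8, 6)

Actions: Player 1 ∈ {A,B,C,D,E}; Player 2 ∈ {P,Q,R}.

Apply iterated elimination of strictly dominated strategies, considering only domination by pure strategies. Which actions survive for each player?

P1 drop A (B beats it: P:11>9 Q:9>7 R:12>9)
P1 drop D (B beats it: P:11>2 Q:9>7 R:12>3)
P1 drop E (B beats it: P:11>5 Q:9>3 R:12>8)
P2 drop Q (P beats it: B:5>0 C:7>1)
P1→{B,C} P2→{P,R}

IESDS → P1:{B,C} P2:{P,R}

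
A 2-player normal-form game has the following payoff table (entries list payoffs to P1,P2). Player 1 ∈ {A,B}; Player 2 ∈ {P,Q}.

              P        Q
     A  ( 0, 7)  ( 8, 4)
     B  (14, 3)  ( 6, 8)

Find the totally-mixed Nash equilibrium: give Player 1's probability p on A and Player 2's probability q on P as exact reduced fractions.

P1 indiff ⇒ q·0+(1-q)·8 = q·14+(1-q)·6 ⇒ q(-14) = (1-q)(-2) ⇒ q = 1/8
P2 indiff ⇒ p·7+(1-p)·3 = p·4+(1-p)·8 ⇒ p(3) = (1-p)(5) ⇒ p = 5/8

p=5/8, q=1/8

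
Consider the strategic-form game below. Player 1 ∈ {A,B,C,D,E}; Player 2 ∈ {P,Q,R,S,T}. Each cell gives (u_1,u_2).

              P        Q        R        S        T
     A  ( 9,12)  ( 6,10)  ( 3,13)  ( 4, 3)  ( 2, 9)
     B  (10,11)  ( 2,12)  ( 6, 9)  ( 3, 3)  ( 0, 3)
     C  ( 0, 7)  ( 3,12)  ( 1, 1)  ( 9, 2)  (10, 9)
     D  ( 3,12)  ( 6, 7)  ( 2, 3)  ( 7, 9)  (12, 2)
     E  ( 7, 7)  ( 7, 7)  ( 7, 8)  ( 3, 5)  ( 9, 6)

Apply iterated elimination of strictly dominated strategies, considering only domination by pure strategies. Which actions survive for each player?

Remaining: P1:{A,B,E} P2:{P,Q,R}

P2 drop S (P beats it: A:12>3 B:11>3 C:7>2 D:12>9 E:7>5)
P1 drop C (D beats it: P:3>0 Q:6>3 R:2>1 T:12>10)
P2 drop T (P beats it: A:12>9 B:11>3 D:12>2 E:7>6)
P1 drop D (E beats it: P:7>3 Q:7>6 R:7>2)
P1→{A,B,E} P2→{P,Q,R}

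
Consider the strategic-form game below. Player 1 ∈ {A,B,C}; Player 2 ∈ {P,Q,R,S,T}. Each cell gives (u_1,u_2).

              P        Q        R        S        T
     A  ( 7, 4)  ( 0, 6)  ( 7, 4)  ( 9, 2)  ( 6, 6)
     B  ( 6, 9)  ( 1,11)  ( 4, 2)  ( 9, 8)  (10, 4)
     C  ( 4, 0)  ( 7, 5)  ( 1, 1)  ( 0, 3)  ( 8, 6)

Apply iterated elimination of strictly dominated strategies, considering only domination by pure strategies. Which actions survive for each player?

Remaining: P1:{B,C} P2:{Q,T}

P2 drop P (Q beats it: A:6>4 B:11>9 C:5>0)
P2 drop R (Q beats it: A:6>4 B:11>2 C:5>1)
P2 drop S (Q beats it: A:6>2 B:11>8 C:5>3)
P1 drop A (B beats it: Q:1>0 T:10>6)
P1→{B,C} P2→{Q,T}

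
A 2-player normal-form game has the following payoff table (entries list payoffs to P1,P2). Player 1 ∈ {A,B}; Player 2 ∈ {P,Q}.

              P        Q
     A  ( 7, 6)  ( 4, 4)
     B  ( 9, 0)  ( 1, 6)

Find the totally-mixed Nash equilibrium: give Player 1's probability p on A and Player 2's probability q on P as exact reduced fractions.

P1 indiff ⇒ q·7+(1-q)·4 = q·9+(1-q)·1 ⇒ q(-2) = (1-q)(-3) ⇒ q = 3/5
P2 indiff ⇒ p·6+(1-p)·0 = p·4+(1-p)·6 ⇒ p(2) = (1-p)(6) ⇒ p = 3/4

P1 mixes 3/4 on A; P2 mixes 3/5 on P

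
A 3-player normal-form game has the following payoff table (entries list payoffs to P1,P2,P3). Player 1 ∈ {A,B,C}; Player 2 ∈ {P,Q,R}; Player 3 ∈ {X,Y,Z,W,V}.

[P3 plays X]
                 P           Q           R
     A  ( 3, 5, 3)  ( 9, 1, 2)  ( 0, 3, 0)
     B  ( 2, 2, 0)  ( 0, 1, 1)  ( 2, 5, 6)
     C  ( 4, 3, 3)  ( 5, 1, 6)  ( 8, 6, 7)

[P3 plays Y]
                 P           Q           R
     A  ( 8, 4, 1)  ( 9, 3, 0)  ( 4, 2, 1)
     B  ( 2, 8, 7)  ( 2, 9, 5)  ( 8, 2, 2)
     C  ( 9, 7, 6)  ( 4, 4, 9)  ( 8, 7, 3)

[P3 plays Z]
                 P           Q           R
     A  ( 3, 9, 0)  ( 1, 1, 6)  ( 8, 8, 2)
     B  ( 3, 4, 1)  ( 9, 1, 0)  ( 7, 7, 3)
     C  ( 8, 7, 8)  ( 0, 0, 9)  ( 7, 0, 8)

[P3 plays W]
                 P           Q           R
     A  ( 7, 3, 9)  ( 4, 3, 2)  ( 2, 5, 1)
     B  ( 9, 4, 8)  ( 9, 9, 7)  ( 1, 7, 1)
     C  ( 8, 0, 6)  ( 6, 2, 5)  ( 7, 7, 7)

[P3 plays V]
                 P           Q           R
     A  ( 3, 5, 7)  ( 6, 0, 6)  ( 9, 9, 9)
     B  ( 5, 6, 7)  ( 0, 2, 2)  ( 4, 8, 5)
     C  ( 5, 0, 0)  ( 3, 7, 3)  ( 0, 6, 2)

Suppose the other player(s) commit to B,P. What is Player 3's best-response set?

argmax u_3 = {W}

u_3(X vs B,P) = 0
u_3(Y vs B,P) = 7
u_3(Z vs B,P) = 1
u_3(W vs B,P) = 8
u_3(V vs B,P) = 7
max payoff 8 at {W}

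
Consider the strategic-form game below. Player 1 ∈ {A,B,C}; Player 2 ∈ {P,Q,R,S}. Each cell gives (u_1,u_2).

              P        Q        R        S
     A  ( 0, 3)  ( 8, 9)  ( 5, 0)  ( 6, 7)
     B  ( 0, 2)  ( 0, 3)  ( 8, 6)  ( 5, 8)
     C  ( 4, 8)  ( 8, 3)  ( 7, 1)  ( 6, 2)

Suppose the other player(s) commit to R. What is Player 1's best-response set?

u_1(A vs R) = 5
u_1(B vs R) = 8
u_1(C vs R) = 7
max payoff 8 at {B}

BR_1 = {B}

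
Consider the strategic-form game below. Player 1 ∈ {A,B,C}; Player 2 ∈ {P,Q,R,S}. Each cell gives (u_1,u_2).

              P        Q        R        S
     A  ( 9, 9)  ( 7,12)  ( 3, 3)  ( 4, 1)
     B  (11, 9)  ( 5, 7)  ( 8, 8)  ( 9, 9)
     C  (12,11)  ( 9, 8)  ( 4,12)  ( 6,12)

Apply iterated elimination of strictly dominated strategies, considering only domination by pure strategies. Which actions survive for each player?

P1 drop A (C beats it: P:12>9 Q:9>7 R:4>3 S:6>4)
P2 drop Q (P beats it: B:9>7 C:11>8)
P1→{B,C} P2→{P,R,S}

IESDS → P1:{B,C} P2:{P,R,S}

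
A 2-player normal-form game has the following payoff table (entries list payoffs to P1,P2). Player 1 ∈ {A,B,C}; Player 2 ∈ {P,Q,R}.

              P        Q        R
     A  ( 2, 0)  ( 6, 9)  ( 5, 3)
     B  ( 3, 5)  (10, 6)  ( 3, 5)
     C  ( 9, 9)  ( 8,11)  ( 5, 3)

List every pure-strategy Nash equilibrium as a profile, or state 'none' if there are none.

(A,P): not NE [P1→C gives 9>2; P2→Q gives 9>0]
(A,Q): not NE [P1→B gives 10>6]
(A,R): not NE [P2→Q gives 9>3]
(B,P): not NE [P1→C gives 9>3; P2→Q gives 6>5]
(B,Q): NE
(B,R): not NE [P1→C gives 5>3; P2→Q gives 6>5]
(C,P): not NE [P2→Q gives 11>9]
(C,Q): not NE [P1→B gives 10>8]
(C,R): not NE [P2→Q gives 11>3]

Nash profiles: (B,Q)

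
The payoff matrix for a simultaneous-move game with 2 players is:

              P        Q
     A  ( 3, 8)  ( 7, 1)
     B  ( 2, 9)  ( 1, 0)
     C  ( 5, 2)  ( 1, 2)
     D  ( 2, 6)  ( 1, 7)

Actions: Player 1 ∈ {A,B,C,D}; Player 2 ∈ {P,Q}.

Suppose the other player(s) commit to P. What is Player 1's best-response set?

argmax u_1 = {C}

u_1(A vs P) = 3
u_1(B vs P) = 2
u_1(C vs P) = 5
u_1(D vs P) = 2
max payoff 5 at {C}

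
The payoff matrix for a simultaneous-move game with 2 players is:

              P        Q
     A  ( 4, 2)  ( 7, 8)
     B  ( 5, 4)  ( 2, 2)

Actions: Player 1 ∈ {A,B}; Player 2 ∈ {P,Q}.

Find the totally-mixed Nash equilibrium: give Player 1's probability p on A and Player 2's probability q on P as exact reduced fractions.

p=1/4, q=5/6

P1 indiff ⇒ q·4+(1-q)·7 = q·5+(1-q)·2 ⇒ q(-1) = (1-q)(-5) ⇒ q = 5/6
P2 indiff ⇒ p·2+(1-p)·4 = p·8+(1-p)·2 ⇒ p(-6) = (1-p)(-2) ⇒ p = 1/4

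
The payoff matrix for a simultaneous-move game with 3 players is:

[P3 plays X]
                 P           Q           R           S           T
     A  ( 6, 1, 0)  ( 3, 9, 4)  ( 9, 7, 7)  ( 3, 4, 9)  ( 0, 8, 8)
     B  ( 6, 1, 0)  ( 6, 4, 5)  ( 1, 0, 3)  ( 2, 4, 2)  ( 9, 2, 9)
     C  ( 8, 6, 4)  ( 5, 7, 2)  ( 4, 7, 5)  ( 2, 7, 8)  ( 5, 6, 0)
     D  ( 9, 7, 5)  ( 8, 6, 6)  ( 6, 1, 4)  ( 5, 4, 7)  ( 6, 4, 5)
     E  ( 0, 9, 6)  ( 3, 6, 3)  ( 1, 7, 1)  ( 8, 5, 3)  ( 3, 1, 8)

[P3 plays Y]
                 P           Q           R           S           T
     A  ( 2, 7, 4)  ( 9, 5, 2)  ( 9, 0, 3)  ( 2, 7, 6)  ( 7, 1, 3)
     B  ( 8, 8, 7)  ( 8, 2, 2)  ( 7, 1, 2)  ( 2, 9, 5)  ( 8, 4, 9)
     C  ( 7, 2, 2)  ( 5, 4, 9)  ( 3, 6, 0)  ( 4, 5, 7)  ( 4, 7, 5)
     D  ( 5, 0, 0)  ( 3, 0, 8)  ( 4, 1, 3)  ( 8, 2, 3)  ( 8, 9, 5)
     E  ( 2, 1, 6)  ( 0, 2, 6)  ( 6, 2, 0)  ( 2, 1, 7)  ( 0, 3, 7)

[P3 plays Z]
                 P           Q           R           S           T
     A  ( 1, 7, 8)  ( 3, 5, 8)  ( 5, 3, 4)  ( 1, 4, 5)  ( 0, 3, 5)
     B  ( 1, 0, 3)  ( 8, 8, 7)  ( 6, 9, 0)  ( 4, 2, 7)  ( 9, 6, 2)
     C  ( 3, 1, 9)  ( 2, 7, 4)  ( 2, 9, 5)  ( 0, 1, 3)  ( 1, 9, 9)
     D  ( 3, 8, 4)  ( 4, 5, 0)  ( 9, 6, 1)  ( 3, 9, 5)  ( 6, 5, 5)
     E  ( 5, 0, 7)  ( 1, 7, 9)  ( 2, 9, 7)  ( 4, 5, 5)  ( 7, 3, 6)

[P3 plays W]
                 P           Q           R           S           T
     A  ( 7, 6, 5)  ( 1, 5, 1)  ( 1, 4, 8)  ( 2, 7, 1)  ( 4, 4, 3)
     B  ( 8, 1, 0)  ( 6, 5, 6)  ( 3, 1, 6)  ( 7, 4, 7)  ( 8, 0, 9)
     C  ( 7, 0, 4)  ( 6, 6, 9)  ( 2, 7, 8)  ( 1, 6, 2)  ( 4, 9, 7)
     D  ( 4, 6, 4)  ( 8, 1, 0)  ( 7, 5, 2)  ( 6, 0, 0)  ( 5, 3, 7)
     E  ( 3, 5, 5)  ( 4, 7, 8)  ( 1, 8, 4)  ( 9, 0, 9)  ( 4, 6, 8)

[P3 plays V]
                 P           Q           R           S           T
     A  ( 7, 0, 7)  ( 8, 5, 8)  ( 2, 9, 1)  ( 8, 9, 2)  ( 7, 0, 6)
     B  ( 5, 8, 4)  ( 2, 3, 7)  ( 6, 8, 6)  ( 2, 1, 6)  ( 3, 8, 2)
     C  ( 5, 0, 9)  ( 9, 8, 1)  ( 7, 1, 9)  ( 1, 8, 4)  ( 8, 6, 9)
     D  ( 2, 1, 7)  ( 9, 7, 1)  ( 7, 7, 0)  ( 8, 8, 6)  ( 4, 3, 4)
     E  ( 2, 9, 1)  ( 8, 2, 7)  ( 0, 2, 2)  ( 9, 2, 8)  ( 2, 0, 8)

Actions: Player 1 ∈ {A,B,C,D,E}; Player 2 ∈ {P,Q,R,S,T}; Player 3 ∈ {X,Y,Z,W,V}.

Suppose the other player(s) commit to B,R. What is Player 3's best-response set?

u_3(X vs B,R) = 3
u_3(Y vs B,R) = 2
u_3(Z vs B,R) = 0
u_3(W vs B,R) = 6
u_3(V vs B,R) = 6
max payoff 6 at {W,V}

argmax u_3 = {W,V}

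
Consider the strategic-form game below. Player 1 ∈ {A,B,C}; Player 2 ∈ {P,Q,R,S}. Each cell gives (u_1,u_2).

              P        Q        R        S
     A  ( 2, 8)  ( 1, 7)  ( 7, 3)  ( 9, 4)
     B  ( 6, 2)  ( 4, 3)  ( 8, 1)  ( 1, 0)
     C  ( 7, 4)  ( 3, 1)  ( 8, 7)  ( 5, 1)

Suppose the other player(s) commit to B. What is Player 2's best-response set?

BR_2 = {Q}

u_2(P vs B) = 2
u_2(Q vs B) = 3
u_2(R vs B) = 1
u_2(S vs B) = 0
max payoff 3 at {Q}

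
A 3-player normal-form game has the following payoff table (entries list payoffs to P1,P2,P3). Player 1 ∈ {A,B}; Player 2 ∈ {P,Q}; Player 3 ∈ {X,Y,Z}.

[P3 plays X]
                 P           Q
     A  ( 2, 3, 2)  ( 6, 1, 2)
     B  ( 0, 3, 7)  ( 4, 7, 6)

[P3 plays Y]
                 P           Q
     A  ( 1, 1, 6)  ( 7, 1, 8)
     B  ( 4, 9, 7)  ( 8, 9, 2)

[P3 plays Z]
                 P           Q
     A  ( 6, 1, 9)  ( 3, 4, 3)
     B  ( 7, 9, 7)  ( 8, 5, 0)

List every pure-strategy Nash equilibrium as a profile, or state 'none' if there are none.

(A,P,X): not NE [P3→Z gives 9>2]
(A,P,Y): not NE [P1→B gives 4>1; P3→Z gives 9>6]
(A,P,Z): not NE [P1→B gives 7>6; P2→Q gives 4>1]
(A,Q,X): not NE [P2→P gives 3>1; P3→Y gives 8>2]
(A,Q,Y): not NE [P1→B gives 8>7]
(A,Q,Z): not NE [P1→B gives 8>3; P3→Y gives 8>3]
(B,P,X): not NE [P1→A gives 2>0; P2→Q gives 7>3]
(B,P,Y): NE
(B,P,Z): NE
(B,Q,X): not NE [P1→A gives 6>4]
(B,Q,Y): not NE [P3→X gives 6>2]
(B,Q,Z): not NE [P2→P gives 9>5; P3→X gives 6>0]

PSNE = {(B,P,Y), (B,P,Z)}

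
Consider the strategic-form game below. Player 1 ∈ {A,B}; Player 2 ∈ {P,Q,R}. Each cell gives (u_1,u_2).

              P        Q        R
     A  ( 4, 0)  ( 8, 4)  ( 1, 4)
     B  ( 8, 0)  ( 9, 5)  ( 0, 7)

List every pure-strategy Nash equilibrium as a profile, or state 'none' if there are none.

PSNE = {(A,R)}

(A,P): not NE [P1→B gives 8>4; P2→R gives 4>0]
(A,Q): not NE [P1→B gives 9>8]
(A,R): NE
(B,P): not NE [P2→R gives 7>0]
(B,Q): not NE [P2→R gives 7>5]
(B,R): not NE [P1→A gives 1>0]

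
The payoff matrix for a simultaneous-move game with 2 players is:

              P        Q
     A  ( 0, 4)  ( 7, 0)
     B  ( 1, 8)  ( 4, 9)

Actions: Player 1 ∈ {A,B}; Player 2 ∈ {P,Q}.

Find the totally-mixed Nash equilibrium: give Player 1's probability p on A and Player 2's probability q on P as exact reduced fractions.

p=1/5, q=3/4

P1 indiff ⇒ q·0+(1-q)·7 = q·1+(1-q)·4 ⇒ q(-1) = (1-q)(-3) ⇒ q = 3/4
P2 indiff ⇒ p·4+(1-p)·8 = p·0+(1-p)·9 ⇒ p(4) = (1-p)(1) ⇒ p = 1/5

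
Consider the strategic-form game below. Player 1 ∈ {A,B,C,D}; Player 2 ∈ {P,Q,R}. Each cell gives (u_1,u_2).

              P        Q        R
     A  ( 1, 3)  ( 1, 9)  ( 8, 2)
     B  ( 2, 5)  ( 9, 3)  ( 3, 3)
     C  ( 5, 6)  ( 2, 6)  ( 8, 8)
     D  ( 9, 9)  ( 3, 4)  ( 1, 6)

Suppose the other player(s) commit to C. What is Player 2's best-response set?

argmax u_2 = {R}

u_2(P vs C) = 6
u_2(Q vs C) = 6
u_2(R vs C) = 8
max payoff 8 at {R}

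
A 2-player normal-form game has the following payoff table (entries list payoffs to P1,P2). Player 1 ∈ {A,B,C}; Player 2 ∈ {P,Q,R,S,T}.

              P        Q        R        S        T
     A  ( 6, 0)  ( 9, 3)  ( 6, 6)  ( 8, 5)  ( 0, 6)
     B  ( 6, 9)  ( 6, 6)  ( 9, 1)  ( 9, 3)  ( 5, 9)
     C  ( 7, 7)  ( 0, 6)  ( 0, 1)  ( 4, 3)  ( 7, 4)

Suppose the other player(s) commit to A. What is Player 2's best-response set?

argmax u_2 = {R,T}

u_2(P vs A) = 0
u_2(Q vs A) = 3
u_2(R vs A) = 6
u_2(S vs A) = 5
u_2(T vs A) = 6
max payoff 6 at {R,T}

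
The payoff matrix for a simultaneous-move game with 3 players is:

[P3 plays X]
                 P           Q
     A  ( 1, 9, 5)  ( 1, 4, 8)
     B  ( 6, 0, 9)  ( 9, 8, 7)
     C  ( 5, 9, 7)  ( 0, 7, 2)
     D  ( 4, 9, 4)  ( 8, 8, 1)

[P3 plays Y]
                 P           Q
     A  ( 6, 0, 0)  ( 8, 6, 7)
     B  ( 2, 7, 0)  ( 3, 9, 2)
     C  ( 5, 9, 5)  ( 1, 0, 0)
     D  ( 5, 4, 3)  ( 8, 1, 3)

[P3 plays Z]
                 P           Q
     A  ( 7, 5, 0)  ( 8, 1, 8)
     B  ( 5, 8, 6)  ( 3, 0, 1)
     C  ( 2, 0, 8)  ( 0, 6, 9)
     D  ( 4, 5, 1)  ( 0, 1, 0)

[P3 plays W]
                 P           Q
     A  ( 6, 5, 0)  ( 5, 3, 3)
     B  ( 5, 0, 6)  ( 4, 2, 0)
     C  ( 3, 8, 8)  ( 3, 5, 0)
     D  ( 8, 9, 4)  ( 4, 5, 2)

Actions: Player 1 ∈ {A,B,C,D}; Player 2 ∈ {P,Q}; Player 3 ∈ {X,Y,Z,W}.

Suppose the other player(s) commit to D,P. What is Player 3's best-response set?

BR_3 = {X,W}

u_3(X vs D,P) = 4
u_3(Y vs D,P) = 3
u_3(Z vs D,P) = 1
u_3(W vs D,P) = 4
max payoff 4 at {X,W}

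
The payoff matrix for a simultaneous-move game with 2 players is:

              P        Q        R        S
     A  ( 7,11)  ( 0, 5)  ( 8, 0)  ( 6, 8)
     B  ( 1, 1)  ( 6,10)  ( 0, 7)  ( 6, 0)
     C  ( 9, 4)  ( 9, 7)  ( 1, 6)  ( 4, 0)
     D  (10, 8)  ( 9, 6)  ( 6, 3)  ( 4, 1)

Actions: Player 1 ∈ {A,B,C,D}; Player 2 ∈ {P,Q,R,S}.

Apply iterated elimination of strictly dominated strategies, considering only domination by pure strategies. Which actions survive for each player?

IESDS → P1:{C,D} P2:{P,Q}

P2 drop R (Q beats it: A:5>0 B:10>7 C:7>6 D:6>3)
P2 drop S (P beats it: A:11>8 B:1>0 C:4>0 D:8>1)
P1 drop A (C beats it: P:9>7 Q:9>0)
P1 drop B (C beats it: P:9>1 Q:9>6)
P1→{C,D} P2→{P,Q}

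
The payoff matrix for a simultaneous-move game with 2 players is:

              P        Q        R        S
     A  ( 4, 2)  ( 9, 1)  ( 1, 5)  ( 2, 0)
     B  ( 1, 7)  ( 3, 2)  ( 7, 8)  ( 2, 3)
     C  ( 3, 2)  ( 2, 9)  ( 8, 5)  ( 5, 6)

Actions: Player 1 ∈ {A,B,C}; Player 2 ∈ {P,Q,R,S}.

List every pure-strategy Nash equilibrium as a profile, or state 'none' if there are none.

(A,P): not NE [P2→R gives 5>2]
(A,Q): not NE [P2→R gives 5>1]
(A,R): not NE [P1→C gives 8>1]
(A,S): not NE [P1→C gives 5>2; P2→R gives 5>0]
(B,P): not NE [P1→A gives 4>1; P2→R gives 8>7]
(B,Q): not NE [P1→A gives 9>3; P2→R gives 8>2]
(B,R): not NE [P1→C gives 8>7]
(B,S): not NE [P1→C gives 5>2; P2→R gives 8>3]
(C,P): not NE [P1→A gives 4>3; P2→Q gives 9>2]
(C,Q): not NE [P1→A gives 9>2]
(C,R): not NE [P2→Q gives 9>5]
(C,S): not NE [P2→Q gives 9>6]

No pure NE.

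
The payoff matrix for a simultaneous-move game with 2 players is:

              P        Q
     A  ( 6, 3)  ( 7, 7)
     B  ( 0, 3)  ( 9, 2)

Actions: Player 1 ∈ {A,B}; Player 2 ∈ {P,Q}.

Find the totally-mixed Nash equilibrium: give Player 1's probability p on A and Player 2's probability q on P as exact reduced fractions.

P1 indiff ⇒ q·6+(1-q)·7 = q·0+(1-q)·9 ⇒ q(6) = (1-q)(2) ⇒ q = 1/4
P2 indiff ⇒ p·3+(1-p)·3 = p·7+(1-p)·2 ⇒ p(-4) = (1-p)(-1) ⇒ p = 1/5

P1 mixes 1/5 on A; P2 mixes 1/4 on P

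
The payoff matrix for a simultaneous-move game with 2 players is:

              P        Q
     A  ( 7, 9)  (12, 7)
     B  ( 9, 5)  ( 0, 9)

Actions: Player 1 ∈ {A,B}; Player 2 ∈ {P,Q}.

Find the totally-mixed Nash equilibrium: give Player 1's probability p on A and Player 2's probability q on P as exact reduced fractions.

(p,q) = (2/3, 6/7)

P1 indiff ⇒ q·7+(1-q)·12 = q·9+(1-q)·0 ⇒ q(-2) = (1-q)(-12) ⇒ q = 6/7
P2 indiff ⇒ p·9+(1-p)·5 = p·7+(1-p)·9 ⇒ p(2) = (1-p)(4) ⇒ p = 2/3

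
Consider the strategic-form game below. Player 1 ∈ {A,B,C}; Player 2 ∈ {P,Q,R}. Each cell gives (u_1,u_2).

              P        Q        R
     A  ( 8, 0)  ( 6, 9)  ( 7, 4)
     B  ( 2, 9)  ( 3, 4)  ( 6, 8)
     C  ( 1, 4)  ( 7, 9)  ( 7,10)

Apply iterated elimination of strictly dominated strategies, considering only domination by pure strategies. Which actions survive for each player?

P1 drop B (A beats it: P:8>2 Q:6>3 R:7>6)
P2 drop P (Q beats it: A:9>0 C:9>4)
P1→{A,C} P2→{Q,R}

IESDS → P1:{A,C} P2:{Q,R}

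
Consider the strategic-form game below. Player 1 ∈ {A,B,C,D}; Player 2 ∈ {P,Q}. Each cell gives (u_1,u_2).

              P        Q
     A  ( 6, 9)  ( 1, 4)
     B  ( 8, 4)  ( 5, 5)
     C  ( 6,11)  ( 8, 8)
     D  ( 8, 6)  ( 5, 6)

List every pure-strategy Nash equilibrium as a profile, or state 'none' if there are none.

NE set: (D,P)

(A,P): not NE [P1→D gives 8>6]
(A,Q): not NE [P1→C gives 8>1; P2→P gives 9>4]
(B,P): not NE [P2→Q gives 5>4]
(B,Q): not NE [P1→C gives 8>5]
(C,P): not NE [P1→D gives 8>6]
(C,Q): not NE [P2→P gives 11>8]
(D,P): NE
(D,Q): not NE [P1→C gives 8>5]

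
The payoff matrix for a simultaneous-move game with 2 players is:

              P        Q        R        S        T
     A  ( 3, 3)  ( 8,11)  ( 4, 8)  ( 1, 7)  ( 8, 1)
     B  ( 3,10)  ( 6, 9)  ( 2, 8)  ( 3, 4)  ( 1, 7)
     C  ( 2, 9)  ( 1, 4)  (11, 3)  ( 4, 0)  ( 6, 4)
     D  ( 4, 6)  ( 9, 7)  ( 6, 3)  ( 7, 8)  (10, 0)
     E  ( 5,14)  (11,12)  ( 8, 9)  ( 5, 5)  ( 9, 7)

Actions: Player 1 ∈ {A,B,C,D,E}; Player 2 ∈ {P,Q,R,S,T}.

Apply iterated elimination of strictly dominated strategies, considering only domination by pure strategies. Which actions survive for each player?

P1 drop A (D beats it: P:4>3 Q:9>8 R:6>4 S:7>1 T:10>8)
P1 drop B (D beats it: P:4>3 Q:9>6 R:6>2 S:7>3 T:10>1)
P2 drop R (P beats it: C:9>3 D:6>3 E:14>9)
P1 drop C (D beats it: P:4>2 Q:9>1 S:7>4 T:10>6)
P2 drop T (P beats it: D:6>0 E:14>7)
P1→{D,E} P2→{P,Q,S}

Survivors P1:{D,E} P2:{P,Q,S}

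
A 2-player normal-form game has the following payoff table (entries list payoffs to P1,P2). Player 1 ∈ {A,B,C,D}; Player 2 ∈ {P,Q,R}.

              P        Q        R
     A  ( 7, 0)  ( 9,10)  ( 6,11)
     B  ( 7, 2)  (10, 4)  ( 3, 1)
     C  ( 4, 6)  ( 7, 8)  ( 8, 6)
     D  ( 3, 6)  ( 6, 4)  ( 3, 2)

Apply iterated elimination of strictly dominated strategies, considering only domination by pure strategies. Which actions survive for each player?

Remaining: P1:{A,B,C} P2:{Q,R}

P1 drop D (A beats it: P:7>3 Q:9>6 R:6>3)
P2 drop P (Q beats it: A:10>0 B:4>2 C:8>6)
P1→{A,B,C} P2→{Q,R}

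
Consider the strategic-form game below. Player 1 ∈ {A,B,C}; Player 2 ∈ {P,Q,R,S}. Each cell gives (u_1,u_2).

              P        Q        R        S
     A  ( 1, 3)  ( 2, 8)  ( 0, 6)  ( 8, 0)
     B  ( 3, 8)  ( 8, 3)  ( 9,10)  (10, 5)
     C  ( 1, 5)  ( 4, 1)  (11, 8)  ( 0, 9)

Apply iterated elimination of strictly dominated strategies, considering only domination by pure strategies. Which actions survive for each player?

P1 drop A (B beats it: P:3>1 Q:8>2 R:9>0 S:10>8)
P2 drop P (R beats it: B:10>8 C:8>5)
P2 drop Q (R beats it: B:10>3 C:8>1)
P1→{B,C} P2→{R,S}

Remaining: P1:{B,C} P2:{R,S}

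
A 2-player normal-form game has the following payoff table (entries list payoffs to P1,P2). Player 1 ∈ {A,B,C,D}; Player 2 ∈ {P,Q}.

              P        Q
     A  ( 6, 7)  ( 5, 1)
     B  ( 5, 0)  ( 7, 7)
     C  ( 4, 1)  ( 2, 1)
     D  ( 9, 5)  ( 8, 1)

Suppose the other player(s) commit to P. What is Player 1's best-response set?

argmax u_1 = {D}

u_1(A vs P) = 6
u_1(B vs P) = 5
u_1(C vs P) = 4
u_1(D vs P) = 9
max payoff 9 at {D}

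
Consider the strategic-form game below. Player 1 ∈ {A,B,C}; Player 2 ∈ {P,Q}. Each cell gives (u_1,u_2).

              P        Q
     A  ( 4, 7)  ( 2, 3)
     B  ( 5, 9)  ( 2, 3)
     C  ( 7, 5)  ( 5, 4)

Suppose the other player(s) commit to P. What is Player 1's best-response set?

P1 best: {C}

u_1(A vs P) = 4
u_1(B vs P) = 5
u_1(C vs P) = 7
max payoff 7 at {C}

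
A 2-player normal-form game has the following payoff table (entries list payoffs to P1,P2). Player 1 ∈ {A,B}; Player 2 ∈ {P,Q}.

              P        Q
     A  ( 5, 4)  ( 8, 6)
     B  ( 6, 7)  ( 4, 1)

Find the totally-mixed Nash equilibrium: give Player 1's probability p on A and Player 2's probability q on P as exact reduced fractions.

P1 indiff ⇒ q·5+(1-q)·8 = q·6+(1-q)·4 ⇒ q(-1) = (1-q)(-4) ⇒ q = 4/5
P2 indiff ⇒ p·4+(1-p)·7 = p·6+(1-p)·1 ⇒ p(-2) = (1-p)(-6) ⇒ p = 3/4

(p,q) = (3/4, 4/5)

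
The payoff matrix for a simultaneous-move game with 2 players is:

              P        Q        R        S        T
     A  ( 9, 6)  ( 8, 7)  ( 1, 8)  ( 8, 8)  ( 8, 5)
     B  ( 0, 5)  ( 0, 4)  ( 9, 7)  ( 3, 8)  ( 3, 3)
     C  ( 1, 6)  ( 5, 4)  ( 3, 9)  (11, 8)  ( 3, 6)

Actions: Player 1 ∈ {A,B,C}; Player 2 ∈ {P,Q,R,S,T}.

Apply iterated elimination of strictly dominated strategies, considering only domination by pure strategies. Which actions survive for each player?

IESDS → P1:{B,C} P2:{R,S}

P2 drop P (R beats it: A:8>6 B:7>5 C:9>6)
P2 drop Q (R beats it: A:8>7 B:7>4 C:9>4)
P2 drop T (R beats it: A:8>5 B:7>3 C:9>6)
P1 drop A (C beats it: R:3>1 S:11>8)
P1→{B,C} P2→{R,S}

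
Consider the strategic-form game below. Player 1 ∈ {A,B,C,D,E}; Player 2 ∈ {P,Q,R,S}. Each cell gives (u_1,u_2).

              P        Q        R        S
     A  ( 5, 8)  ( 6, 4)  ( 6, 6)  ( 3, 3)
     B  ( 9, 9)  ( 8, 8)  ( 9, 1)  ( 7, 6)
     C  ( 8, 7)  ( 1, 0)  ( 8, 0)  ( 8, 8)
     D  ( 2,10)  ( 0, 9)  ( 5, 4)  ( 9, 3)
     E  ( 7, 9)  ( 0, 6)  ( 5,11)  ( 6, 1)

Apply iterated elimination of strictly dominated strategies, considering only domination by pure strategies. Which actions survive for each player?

P1 drop A (B beats it: P:9>5 Q:8>6 R:9>6 S:7>3)
P1 drop E (B beats it: P:9>7 Q:8>0 R:9>5 S:7>6)
P2 drop Q (P beats it: B:9>8 C:7>0 D:10>9)
P2 drop R (P beats it: B:9>1 C:7>0 D:10>4)
P1→{B,C,D} P2→{P,S}

IESDS → P1:{B,C,D} P2:{P,S}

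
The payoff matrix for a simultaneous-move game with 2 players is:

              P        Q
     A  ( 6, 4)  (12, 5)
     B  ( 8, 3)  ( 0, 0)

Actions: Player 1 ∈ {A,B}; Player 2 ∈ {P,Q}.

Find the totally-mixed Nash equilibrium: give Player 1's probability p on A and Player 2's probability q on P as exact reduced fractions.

P1 indiff ⇒ q·6+(1-q)·12 = q·8+(1-q)·0 ⇒ q(-2) = (1-q)(-12) ⇒ q = 6/7
P2 indiff ⇒ p·4+(1-p)·3 = p·5+(1-p)·0 ⇒ p(-1) = (1-p)(-3) ⇒ p = 3/4

p=3/4, q=6/7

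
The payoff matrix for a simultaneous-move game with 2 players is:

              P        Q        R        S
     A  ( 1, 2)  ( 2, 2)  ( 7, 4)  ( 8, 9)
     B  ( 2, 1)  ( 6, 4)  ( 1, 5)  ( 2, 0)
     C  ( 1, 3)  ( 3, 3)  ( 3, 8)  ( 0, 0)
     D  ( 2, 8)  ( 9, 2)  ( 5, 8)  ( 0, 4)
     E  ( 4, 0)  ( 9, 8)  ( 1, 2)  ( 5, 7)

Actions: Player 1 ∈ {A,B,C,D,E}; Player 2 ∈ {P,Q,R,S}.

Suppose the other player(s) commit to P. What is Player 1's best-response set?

P1 best: {E}

u_1(A vs P) = 1
u_1(B vs P) = 2
u_1(C vs P) = 1
u_1(D vs P) = 2
u_1(E vs P) = 4
max payoff 4 at {E}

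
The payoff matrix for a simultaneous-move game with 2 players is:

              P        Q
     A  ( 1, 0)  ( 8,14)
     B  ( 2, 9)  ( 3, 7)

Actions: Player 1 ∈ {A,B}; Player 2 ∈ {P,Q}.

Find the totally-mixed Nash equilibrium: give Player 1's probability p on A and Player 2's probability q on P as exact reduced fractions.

P1 mixes 1/8 on A; P2 mixes 5/6 on P

P1 indiff ⇒ q·1+(1-q)·8 = q·2+(1-q)·3 ⇒ q(-1) = (1-q)(-5) ⇒ q = 5/6
P2 indiff ⇒ p·0+(1-p)·9 = p·14+(1-p)·7 ⇒ p(-14) = (1-p)(-2) ⇒ p = 1/8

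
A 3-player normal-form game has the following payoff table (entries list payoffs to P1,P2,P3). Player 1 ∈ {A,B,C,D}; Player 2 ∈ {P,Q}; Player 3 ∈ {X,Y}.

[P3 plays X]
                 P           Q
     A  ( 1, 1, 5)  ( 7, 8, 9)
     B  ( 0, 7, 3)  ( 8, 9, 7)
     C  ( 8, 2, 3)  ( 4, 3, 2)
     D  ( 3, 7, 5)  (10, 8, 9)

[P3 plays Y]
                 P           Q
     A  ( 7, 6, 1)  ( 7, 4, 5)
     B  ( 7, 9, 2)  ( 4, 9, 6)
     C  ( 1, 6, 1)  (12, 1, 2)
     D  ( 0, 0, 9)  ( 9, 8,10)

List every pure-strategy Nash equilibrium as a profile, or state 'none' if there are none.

(A,P,X): not NE [P1→C gives 8>1; P2→Q gives 8>1]
(A,P,Y): not NE [P3→X gives 5>1]
(A,Q,X): not NE [P1→D gives 10>7]
(A,Q,Y): not NE [P1→C gives 12>7; P2→P gives 6>4; P3→X gives 9>5]
(B,P,X): not NE [P1→C gives 8>0; P2→Q gives 9>7]
(B,P,Y): not NE [P3→X gives 3>2]
(B,Q,X): not NE [P1→D gives 10>8]
(B,Q,Y): not NE [P1→C gives 12>4; P3→X gives 7>6]
(C,P,X): not NE [P2→Q gives 3>2]
(C,P,Y): not NE [P1→B gives 7>1; P3→X gives 3>1]
(C,Q,X): not NE [P1→D gives 10>4]
(C,Q,Y): not NE [P2→P gives 6>1]
(D,P,X): not NE [P1→C gives 8>3; P2→Q gives 8>7; P3→Y gives 9>5]
(D,P,Y): not NE [P1→B gives 7>0; P2→Q gives 8>0]
(D,Q,X): not NE [P3→Y gives 10>9]
(D,Q,Y): not NE [P1→C gives 12>9]

No pure NE.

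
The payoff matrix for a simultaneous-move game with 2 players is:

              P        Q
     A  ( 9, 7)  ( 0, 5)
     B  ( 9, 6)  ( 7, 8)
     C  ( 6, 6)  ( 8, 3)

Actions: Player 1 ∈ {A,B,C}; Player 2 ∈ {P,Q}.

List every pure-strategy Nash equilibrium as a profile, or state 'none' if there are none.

(A,P): NE
(A,Q): not NE [P1→C gives 8>0; P2→P gives 7>5]
(B,P): not NE [P2→Q gives 8>6]
(B,Q): not NE [P1→C gives 8>7]
(C,P): not NE [P1→B gives 9>6]
(C,Q): not NE [P2→P gives 6>3]

NE set: (A,P)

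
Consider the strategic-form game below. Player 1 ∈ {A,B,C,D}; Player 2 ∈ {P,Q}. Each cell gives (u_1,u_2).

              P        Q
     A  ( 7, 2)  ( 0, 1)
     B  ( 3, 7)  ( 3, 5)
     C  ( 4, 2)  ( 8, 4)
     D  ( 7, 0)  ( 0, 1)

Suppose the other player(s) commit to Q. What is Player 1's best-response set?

argmax u_1 = {C}

u_1(A vs Q) = 0
u_1(B vs Q) = 3
u_1(C vs Q) = 8
u_1(D vs Q) = 0
max payoff 8 at {C}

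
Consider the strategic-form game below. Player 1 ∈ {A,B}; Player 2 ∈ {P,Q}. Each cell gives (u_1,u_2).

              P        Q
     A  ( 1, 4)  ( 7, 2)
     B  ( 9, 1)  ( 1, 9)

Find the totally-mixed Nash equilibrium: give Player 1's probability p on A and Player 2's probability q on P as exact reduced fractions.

(p,q) = (4/5, 3/7)

P1 indiff ⇒ q·1+(1-q)·7 = q·9+(1-q)·1 ⇒ q(-8) = (1-q)(-6) ⇒ q = 3/7
P2 indiff ⇒ p·4+(1-p)·1 = p·2+(1-p)·9 ⇒ p(2) = (1-p)(8) ⇒ p = 4/5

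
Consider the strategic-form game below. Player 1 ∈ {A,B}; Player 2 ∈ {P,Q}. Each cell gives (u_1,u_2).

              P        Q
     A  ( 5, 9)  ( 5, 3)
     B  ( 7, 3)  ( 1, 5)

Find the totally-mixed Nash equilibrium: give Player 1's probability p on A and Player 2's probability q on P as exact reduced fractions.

P1 indiff ⇒ q·5+(1-q)·5 = q·7+(1-q)·1 ⇒ q(-2) = (1-q)(-4) ⇒ q = 2/3
P2 indiff ⇒ p·9+(1-p)·3 = p·3+(1-p)·5 ⇒ p(6) = (1-p)(2) ⇒ p = 1/4

P1 mixes 1/4 on A; P2 mixes 2/3 on P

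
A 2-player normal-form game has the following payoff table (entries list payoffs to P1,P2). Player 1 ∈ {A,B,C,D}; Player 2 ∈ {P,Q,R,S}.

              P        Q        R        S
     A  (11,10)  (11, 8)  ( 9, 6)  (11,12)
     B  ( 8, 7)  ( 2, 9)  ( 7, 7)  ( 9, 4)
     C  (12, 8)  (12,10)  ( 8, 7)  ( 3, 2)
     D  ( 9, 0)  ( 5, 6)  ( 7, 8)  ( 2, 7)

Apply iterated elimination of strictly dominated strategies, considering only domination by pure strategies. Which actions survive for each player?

Remaining: P1:{A,C} P2:{P,Q,S}

P1 drop B (A beats it: P:11>8 Q:11>2 R:9>7 S:11>9)
P1 drop D (A beats it: P:11>9 Q:11>5 R:9>7 S:11>2)
P2 drop R (P beats it: A:10>6 C:8>7)
P1→{A,C} P2→{P,Q,S}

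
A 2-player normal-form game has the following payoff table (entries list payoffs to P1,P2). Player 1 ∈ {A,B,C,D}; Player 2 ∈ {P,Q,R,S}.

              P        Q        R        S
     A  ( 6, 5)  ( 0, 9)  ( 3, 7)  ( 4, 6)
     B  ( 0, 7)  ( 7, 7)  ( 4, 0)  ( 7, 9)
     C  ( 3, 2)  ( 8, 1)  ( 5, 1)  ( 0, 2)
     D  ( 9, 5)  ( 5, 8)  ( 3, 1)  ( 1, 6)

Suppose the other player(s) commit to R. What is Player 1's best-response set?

BR_1 = {C}

u_1(A vs R) = 3
u_1(B vs R) = 4
u_1(C vs R) = 5
u_1(D vs R) = 3
max payoff 5 at {C}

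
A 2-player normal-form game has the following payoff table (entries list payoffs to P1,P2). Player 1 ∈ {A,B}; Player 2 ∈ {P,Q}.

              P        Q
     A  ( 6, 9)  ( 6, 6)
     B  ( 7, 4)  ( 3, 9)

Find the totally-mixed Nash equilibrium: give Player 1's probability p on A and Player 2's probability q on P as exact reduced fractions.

P1 indiff ⇒ q·6+(1-q)·6 = q·7+(1-q)·3 ⇒ q(-1) = (1-q)(-3) ⇒ q = 3/4
P2 indiff ⇒ p·9+(1-p)·4 = p·6+(1-p)·9 ⇒ p(3) = (1-p)(5) ⇒ p = 5/8

p=5/8, q=3/4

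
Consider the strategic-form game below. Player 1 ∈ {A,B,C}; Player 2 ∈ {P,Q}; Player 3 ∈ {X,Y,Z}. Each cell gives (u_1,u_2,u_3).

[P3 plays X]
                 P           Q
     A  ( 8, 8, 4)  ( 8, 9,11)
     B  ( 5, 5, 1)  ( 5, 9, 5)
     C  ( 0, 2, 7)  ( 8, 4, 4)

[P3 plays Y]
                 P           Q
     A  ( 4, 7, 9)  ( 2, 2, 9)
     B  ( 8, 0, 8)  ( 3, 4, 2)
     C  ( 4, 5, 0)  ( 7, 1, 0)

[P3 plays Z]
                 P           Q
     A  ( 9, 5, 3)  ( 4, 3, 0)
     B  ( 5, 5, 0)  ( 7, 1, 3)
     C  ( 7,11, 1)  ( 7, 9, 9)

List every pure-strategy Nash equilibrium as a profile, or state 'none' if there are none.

(A,P,X): not NE [P2→Q gives 9>8; P3→Y gives 9>4]
(A,P,Y): not NE [P1→B gives 8>4]
(A,P,Z): not NE [P3→Y gives 9>3]
(A,Q,X): NE
(A,Q,Y): not NE [P1→C gives 7>2; P2→P gives 7>2; P3→X gives 11>9]
(A,Q,Z): not NE [P1→C gives 7>4; P2→P gives 5>3; P3→X gives 11>0]
(B,P,X): not NE [P1→A gives 8>5; P2→Q gives 9>5; P3→Y gives 8>1]
(B,P,Y): not NE [P2→Q gives 4>0]
(B,P,Z): not NE [P1→A gives 9>5; P3→Y gives 8>0]
(B,Q,X): not NE [P1→C gives 8>5]
(B,Q,Y): not NE [P1→C gives 7>3; P3→X gives 5>2]
(B,Q,Z): not NE [P2→P gives 5>1; P3→X gives 5>3]
(C,P,X): not NE [P1→A gives 8>0; P2→Q gives 4>2]
(C,P,Y): not NE [P1→B gives 8>4; P3→X gives 7>0]
(C,P,Z): not NE [P1→A gives 9>7; P3→X gives 7>1]
(C,Q,X): not NE [P3→Z gives 9>4]
(C,Q,Y): not NE [P2→P gives 5>1; P3→Z gives 9>0]
(C,Q,Z): not NE [P2→P gives 11>9]

PSNE = {(A,Q,X)}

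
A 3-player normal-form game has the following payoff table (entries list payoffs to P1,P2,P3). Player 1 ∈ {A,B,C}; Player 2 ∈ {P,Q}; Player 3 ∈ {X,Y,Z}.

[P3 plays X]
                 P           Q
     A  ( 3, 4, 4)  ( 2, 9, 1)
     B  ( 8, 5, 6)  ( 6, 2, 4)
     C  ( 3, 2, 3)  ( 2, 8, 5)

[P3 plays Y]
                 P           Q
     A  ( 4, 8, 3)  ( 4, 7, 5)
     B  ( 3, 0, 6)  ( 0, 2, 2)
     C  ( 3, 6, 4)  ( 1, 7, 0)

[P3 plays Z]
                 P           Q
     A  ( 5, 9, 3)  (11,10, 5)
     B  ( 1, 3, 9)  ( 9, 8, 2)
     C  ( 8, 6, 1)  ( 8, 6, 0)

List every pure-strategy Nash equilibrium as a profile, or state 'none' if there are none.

(A,P,X): not NE [P1→B gives 8>3; P2→Q gives 9>4]
(A,P,Y): not NE [P3→X gives 4>3]
(A,P,Z): not NE [P1→C gives 8>5; P2→Q gives 10>9; P3→X gives 4>3]
(A,Q,X): not NE [P1→B gives 6>2; P3→Z gives 5>1]
(A,Q,Y): not NE [P2→P gives 8>7]
(A,Q,Z): NE
(B,P,X): not NE [P3→Z gives 9>6]
(B,P,Y): not NE [P1→A gives 4>3; P2→Q gives 2>0; P3→Z gives 9>6]
(B,P,Z): not NE [P1→C gives 8>1; P2→Q gives 8>3]
(B,Q,X): not NE [P2→P gives 5>2]
(B,Q,Y): not NE [P1→A gives 4>0; P3→X gives 4>2]
(B,Q,Z): not NE [P1→A gives 11>9; P3→X gives 4>2]
(C,P,X): not NE [P1→B gives 8>3; P2→Q gives 8>2; P3→Y gives 4>3]
(C,P,Y): not NE [P1→A gives 4>3; P2→Q gives 7>6]
(C,P,Z): not NE [P3→Y gives 4>1]
(C,Q,X): not NE [P1→B gives 6>2]
(C,Q,Y): not NE [P1→A gives 4>1; P3→X gives 5>0]
(C,Q,Z): not NE [P1→A gives 11>8; P3→X gives 5>0]

Nash profiles: (A,Q,Z)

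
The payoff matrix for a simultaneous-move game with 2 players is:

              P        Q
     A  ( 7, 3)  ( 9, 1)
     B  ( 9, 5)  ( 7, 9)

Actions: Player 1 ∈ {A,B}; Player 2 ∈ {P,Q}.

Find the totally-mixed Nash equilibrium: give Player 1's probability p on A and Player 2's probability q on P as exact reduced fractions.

P1 indiff ⇒ q·7+(1-q)·9 = q·9+(1-q)·7 ⇒ q(-2) = (1-q)(-2) ⇒ q = 1/2
P2 indiff ⇒ p·3+(1-p)·5 = p·1+(1-p)·9 ⇒ p(2) = (1-p)(4) ⇒ p = 2/3

p=2/3, q=1/2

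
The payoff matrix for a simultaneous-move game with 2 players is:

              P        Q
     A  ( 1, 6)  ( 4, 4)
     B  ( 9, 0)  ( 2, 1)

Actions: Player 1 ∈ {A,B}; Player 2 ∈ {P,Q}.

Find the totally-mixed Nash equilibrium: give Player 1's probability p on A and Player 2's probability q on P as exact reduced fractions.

(p,q) = (1/3, 1/5)

P1 indiff ⇒ q·1+(1-q)·4 = q·9+(1-q)·2 ⇒ q(-8) = (1-q)(-2) ⇒ q = 1/5
P2 indiff ⇒ p·6+(1-p)·0 = p·4+(1-p)·1 ⇒ p(2) = (1-p)(1) ⇒ p = 1/3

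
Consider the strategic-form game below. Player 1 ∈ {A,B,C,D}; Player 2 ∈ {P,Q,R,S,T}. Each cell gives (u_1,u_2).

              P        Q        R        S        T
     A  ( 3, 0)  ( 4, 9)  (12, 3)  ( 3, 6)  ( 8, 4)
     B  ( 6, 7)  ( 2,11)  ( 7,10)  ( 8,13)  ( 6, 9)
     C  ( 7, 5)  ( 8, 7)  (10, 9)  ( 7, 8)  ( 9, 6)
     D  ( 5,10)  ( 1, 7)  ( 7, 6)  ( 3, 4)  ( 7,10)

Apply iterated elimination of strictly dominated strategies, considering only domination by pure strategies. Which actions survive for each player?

Survivors P1:{A,B,C} P2:{Q,R,S}

P1 drop D (C beats it: P:7>5 Q:8>1 R:10>7 S:7>3 T:9>7)
P2 drop P (Q beats it: A:9>0 B:11>7 C:7>5)
P2 drop T (Q beats it: A:9>4 B:11>9 C:7>6)
P1→{A,B,C} P2→{Q,R,S}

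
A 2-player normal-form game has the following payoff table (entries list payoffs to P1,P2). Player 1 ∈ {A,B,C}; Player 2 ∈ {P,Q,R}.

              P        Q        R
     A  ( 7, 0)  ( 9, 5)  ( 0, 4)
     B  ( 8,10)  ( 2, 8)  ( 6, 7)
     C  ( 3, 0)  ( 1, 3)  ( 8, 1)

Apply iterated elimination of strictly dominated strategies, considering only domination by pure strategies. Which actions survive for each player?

P2 drop R (Q beats it: A:5>4 B:8>7 C:3>1)
P1 drop C (A beats it: P:7>3 Q:9>1)
P1→{A,B} P2→{P,Q}

Survivors P1:{A,B} P2:{P,Q}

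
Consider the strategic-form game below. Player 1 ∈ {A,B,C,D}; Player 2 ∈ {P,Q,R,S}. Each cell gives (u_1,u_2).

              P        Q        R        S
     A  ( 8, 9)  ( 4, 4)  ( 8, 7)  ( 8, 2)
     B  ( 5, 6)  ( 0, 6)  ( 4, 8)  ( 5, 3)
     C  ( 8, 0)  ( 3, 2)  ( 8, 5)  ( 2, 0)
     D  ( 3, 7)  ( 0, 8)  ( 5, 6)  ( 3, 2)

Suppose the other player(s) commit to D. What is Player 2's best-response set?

P2 best: {Q}

u_2(P vs D) = 7
u_2(Q vs D) = 8
u_2(R vs D) = 6
u_2(S vs D) = 2
max payoff 8 at {Q}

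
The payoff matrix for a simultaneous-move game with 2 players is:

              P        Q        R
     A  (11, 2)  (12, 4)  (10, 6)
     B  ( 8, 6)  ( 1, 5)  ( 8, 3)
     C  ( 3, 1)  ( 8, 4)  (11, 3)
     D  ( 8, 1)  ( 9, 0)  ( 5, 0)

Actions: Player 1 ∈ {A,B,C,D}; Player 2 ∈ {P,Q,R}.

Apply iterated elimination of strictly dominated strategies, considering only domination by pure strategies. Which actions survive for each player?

P1 drop B (A beats it: P:11>8 Q:12>1 R:10>8)
P1 drop D (A beats it: P:11>8 Q:12>9 R:10>5)
P2 drop P (Q beats it: A:4>2 C:4>1)
P1→{A,C} P2→{Q,R}

Survivors P1:{A,C} P2:{Q,R}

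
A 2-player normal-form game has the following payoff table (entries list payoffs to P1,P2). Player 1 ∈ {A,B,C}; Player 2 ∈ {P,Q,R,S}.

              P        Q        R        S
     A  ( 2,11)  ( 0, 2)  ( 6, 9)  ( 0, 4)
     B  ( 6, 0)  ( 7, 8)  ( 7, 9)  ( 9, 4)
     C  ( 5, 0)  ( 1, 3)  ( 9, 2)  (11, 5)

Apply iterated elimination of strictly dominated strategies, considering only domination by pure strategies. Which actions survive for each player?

Remaining: P1:{B,C} P2:{Q,R,S}

P1 drop A (B beats it: P:6>2 Q:7>0 R:7>6 S:9>0)
P2 drop P (Q beats it: B:8>0 C:3>0)
P1→{B,C} P2→{Q,R,S}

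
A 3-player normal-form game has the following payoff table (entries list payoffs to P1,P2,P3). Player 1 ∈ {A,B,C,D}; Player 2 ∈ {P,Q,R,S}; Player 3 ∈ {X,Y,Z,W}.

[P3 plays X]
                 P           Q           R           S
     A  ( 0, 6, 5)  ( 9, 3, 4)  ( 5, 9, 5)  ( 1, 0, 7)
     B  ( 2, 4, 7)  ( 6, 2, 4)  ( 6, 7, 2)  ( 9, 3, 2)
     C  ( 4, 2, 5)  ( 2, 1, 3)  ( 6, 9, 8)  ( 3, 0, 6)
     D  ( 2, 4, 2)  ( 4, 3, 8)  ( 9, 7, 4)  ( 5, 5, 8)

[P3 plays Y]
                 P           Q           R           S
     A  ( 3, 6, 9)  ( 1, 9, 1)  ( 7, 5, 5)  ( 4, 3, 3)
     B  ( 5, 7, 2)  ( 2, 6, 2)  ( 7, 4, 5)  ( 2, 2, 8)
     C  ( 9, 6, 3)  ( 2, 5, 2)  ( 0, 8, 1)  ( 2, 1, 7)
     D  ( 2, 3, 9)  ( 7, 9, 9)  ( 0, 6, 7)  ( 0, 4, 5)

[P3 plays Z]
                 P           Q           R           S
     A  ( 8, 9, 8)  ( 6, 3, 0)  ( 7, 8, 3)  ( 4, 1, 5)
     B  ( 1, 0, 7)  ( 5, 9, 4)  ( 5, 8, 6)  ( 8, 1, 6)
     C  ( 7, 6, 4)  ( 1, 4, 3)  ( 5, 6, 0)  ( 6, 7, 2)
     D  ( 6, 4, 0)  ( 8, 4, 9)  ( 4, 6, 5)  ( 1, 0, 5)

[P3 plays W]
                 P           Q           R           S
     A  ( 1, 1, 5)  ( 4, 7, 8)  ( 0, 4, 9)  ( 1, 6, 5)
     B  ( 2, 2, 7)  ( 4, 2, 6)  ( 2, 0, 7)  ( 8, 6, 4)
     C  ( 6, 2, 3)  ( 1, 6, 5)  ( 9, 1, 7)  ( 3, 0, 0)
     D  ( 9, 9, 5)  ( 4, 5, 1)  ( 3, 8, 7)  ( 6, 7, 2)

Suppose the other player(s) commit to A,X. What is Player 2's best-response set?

u_2(P vs A,X) = 6
u_2(Q vs A,X) = 3
u_2(R vs A,X) = 9
u_2(S vs A,X) = 0
max payoff 9 at {R}

BR_2 = {R}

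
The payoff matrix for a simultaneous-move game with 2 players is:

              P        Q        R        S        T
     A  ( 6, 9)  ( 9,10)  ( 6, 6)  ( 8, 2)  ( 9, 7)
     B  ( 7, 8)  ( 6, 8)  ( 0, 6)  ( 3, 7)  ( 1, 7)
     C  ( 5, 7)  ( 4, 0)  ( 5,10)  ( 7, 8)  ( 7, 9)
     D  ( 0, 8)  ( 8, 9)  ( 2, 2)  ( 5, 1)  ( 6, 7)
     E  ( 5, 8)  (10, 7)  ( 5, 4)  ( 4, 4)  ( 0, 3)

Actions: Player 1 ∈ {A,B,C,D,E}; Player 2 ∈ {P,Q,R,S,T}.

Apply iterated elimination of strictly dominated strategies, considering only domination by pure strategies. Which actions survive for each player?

Survivors P1:{A,B,E} P2:{P,Q}

P1 drop C (A beats it: P:6>5 Q:9>4 R:6>5 S:8>7 T:9>7)
P1 drop D (A beats it: P:6>0 Q:9>8 R:6>2 S:8>5 T:9>6)
P2 drop R (P beats it: A:9>6 B:8>6 E:8>4)
P2 drop S (P beats it: A:9>2 B:8>7 E:8>4)
P2 drop T (P beats it: A:9>7 B:8>7 E:8>3)
P1→{A,B,E} P2→{P,Q}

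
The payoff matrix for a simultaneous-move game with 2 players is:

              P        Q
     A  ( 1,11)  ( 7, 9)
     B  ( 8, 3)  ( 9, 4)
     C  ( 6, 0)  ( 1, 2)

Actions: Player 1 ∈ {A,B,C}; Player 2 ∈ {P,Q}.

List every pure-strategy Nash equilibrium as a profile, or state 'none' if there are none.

NE set: (B,Q)

(A,P): not NE [P1→B gives 8>1]
(A,Q): not NE [P1→B gives 9>7; P2→P gives 11>9]
(B,P): not NE [P2→Q gives 4>3]
(B,Q): NE
(C,P): not NE [P1→B gives 8>6; P2→Q gives 2>0]
(C,Q): not NE [P1→B gives 9>1]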